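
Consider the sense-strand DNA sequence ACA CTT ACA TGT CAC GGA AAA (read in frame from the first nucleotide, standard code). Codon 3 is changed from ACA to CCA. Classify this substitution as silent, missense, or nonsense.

missense

Position 7 falls in codon 3: ACA → Thr.
After the substitution the codon is CCA → Pro.
Thr ≠ Pro, so this is a missense mutation.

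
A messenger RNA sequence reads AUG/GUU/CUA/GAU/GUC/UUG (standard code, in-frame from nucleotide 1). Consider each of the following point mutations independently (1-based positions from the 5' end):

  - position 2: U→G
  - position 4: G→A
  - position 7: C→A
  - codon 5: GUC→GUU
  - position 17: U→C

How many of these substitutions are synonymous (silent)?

Codon 1: AUG (Met) → AGG (Arg) — missense.
Codon 2: GUU (Val) → AUU (Ile) — missense.
Codon 3: CUA (Leu) → AUA (Ile) — missense.
Codon 5: GUC (Val) → GUU (Val) — synonymous.
Codon 6: UUG (Leu) → UCG (Ser) — missense.
Synonymous: 1 of 5.

1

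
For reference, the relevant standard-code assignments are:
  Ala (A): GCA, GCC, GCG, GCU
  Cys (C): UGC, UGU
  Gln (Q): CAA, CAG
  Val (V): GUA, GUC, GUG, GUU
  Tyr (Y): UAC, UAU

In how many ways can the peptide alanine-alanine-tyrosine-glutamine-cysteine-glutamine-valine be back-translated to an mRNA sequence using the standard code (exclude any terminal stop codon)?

Ala: 4 codons.
Ala: 4 codons.
Tyr: 2 codons.
Gln: 2 codons.
Cys: 2 codons.
Gln: 2 codons.
Val: 4 codons.
4 × 4 × 2 × 2 × 2 × 2 × 4 = 1024.

1024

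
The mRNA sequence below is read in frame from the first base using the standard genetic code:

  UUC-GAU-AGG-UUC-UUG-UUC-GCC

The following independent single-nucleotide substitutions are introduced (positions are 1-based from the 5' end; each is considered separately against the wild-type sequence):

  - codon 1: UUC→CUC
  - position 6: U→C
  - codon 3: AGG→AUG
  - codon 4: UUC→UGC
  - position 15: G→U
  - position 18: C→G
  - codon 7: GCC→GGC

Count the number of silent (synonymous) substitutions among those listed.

1

Codon 1: UUC (Phe) → CUC (Leu) — missense.
Codon 2: GAU (Asp) → GAC (Asp) — synonymous.
Codon 3: AGG (Arg) → AUG (Met) — missense.
Codon 4: UUC (Phe) → UGC (Cys) — missense.
Codon 5: UUG (Leu) → UUU (Phe) — missense.
Codon 6: UUC (Phe) → UUG (Leu) — missense.
Codon 7: GCC (Ala) → GGC (Gly) — missense.
Synonymous: 1 of 7.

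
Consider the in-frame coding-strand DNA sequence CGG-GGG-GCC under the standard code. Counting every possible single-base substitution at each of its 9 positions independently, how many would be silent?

10

Codon 1 (CGG, Arg): 4 synonymous substitutions.
Codon 2 (GGG, Gly): 3 synonymous substitutions.
Codon 3 (GCC, Ala): 3 synonymous substitutions.
Total: 4 + 3 + 3 = 10.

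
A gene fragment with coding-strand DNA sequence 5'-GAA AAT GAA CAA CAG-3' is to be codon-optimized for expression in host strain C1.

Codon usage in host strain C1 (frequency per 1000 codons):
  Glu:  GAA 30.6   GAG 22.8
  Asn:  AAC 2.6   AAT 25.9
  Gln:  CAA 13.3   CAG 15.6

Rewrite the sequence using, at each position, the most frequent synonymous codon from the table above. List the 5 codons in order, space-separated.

Codon 1 (Glu): best is GAA at 30.6.
Codon 2 (Asn): best is AAT at 25.9.
Codon 3 (Glu): best is GAA at 30.6.
Codon 4 (Gln): best is CAG at 15.6.
Codon 5 (Gln): best is CAG at 15.6.

GAA AAT GAA CAG CAG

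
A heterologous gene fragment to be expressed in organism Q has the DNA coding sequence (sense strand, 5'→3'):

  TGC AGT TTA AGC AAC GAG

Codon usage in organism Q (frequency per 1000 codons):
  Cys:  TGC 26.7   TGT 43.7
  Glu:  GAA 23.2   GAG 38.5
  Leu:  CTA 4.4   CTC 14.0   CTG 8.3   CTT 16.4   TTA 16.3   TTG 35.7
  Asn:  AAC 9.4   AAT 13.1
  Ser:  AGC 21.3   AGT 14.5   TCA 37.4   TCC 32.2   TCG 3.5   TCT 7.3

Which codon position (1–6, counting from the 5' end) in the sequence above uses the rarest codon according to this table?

5

Codon 1 TGC (Cys): 26.7 per 1000.
Codon 2 AGT (Ser): 14.5 per 1000.
Codon 3 TTA (Leu): 16.3 per 1000.
Codon 4 AGC (Ser): 21.3 per 1000.
Codon 5 AAC (Asn): 9.4 per 1000.
Codon 6 GAG (Glu): 38.5 per 1000.
Lowest frequency is 9.4 at codon 5.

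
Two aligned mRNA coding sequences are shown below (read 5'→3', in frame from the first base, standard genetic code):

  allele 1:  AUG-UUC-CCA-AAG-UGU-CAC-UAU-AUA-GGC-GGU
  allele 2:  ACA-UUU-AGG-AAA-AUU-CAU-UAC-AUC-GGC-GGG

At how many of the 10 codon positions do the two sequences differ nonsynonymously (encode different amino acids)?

Codon 1: AUG Met / ACA Thr — nonsynonymous.
Codon 2: UUC Phe / UUU Phe — synonymous.
Codon 3: CCA Pro / AGG Arg — nonsynonymous.
Codon 4: AAG Lys / AAA Lys — synonymous.
Codon 5: UGU Cys / AUU Ile — nonsynonymous.
Codon 6: CAC His / CAU His — synonymous.
Codon 7: UAU Tyr / UAC Tyr — synonymous.
Codon 8: AUA Ile / AUC Ile — synonymous.
Codon 9: GGC Gly / GGC Gly — identical.
Codon 10: GGU Gly / GGG Gly — synonymous.
Nonsynonymous differences: 3.

3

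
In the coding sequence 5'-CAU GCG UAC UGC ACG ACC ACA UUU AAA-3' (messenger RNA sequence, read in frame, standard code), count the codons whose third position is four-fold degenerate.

4

Codon 1 CAU (His): third position 2-fold.
Codon 2 GCG (Ala): third position 4-fold.
Codon 3 UAC (Tyr): third position 2-fold.
Codon 4 UGC (Cys): third position 2-fold.
Codon 5 ACG (Thr): third position 4-fold.
Codon 6 ACC (Thr): third position 4-fold.
Codon 7 ACA (Thr): third position 4-fold.
Codon 8 UUU (Phe): third position 2-fold.
Codon 9 AAA (Lys): third position 2-fold.
Four-fold degenerate third positions: 4.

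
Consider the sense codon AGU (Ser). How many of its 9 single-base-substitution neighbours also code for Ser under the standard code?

Position 1: none → 0 synonymous.
Position 2: none → 0 synonymous.
Position 3: AGC → 1 synonymous.
Total: 0 + 0 + 1 = 1.

1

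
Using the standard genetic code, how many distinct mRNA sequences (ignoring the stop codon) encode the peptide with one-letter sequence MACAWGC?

Met: 1 codon.
Ala: 4 codons.
Cys: 2 codons.
Ala: 4 codons.
Trp: 1 codon.
Gly: 4 codons.
Cys: 2 codons.
1 × 4 × 2 × 4 × 1 × 4 × 2 = 256.

256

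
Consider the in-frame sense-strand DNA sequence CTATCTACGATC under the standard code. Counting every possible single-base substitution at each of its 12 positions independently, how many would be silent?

12

Codon 1 (CTA, Leu): 4 synonymous substitutions.
Codon 2 (TCT, Ser): 3 synonymous substitutions.
Codon 3 (ACG, Thr): 3 synonymous substitutions.
Codon 4 (ATC, Ile): 2 synonymous substitutions.
Total: 4 + 3 + 3 + 2 = 12.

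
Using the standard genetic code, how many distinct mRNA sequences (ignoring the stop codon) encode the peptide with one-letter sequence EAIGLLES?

Glu: 2 codons.
Ala: 4 codons.
Ile: 3 codons.
Gly: 4 codons.
Leu: 6 codons.
Leu: 6 codons.
Glu: 2 codons.
Ser: 6 codons.
2 × 4 × 3 × 4 × 6 × 6 × 2 × 6 = 41472.

41472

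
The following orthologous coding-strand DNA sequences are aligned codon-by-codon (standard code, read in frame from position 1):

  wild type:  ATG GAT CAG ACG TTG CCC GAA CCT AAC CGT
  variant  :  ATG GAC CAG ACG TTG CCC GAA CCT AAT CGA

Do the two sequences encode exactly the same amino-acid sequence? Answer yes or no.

Codon 1: ATG Met / ATG Met — identical.
Codon 2: GAT Asp / GAC Asp — synonymous.
Codon 3: CAG Gln / CAG Gln — identical.
Codon 4: ACG Thr / ACG Thr — identical.
Codon 5: TTG Leu / TTG Leu — identical.
Codon 6: CCC Pro / CCC Pro — identical.
Codon 7: GAA Glu / GAA Glu — identical.
Codon 8: CCT Pro / CCT Pro — identical.
Codon 9: AAC Asn / AAT Asn — synonymous.
Codon 10: CGT Arg / CGA Arg — synonymous.
Nonsynonymous differences: 0 → same protein.

yes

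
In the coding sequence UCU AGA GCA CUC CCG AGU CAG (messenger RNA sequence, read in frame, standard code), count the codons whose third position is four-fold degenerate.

4

Codon 1 UCU (Ser): third position 4-fold.
Codon 2 AGA (Arg): third position 2-fold.
Codon 3 GCA (Ala): third position 4-fold.
Codon 4 CUC (Leu): third position 4-fold.
Codon 5 CCG (Pro): third position 4-fold.
Codon 6 AGU (Ser): third position 2-fold.
Codon 7 CAG (Gln): third position 2-fold.
Four-fold degenerate third positions: 4.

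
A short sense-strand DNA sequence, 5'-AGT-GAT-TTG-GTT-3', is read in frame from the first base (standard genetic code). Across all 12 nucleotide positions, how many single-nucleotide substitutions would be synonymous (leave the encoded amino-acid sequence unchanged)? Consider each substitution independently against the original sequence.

7

Codon 1 (AGT, Ser): 1 synonymous substitution.
Codon 2 (GAT, Asp): 1 synonymous substitution.
Codon 3 (TTG, Leu): 2 synonymous substitutions.
Codon 4 (GTT, Val): 3 synonymous substitutions.
Total: 1 + 1 + 2 + 3 = 7.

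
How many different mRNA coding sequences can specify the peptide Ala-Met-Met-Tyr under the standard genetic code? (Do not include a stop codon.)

Ala: 4 codons.
Met: 1 codon.
Met: 1 codon.
Tyr: 2 codons.
4 × 1 × 1 × 2 = 8.

8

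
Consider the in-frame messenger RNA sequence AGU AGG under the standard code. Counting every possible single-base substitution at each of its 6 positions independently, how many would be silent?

3

Codon 1 (AGU, Ser): 1 synonymous substitution.
Codon 2 (AGG, Arg): 2 synonymous substitutions.
Total: 1 + 2 = 3.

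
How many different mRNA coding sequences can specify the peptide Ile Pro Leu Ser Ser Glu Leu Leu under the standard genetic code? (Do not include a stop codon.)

186624

Ile: 3 codons.
Pro: 4 codons.
Leu: 6 codons.
Ser: 6 codons.
Ser: 6 codons.
Glu: 2 codons.
Leu: 6 codons.
Leu: 6 codons.
3 × 4 × 6 × 6 × 6 × 2 × 6 × 6 = 186624.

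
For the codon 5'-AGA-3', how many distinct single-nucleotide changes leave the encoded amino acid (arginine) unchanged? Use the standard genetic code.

Position 1: CGA → 1 synonymous.
Position 2: none → 0 synonymous.
Position 3: AGG → 1 synonymous.
Total: 1 + 0 + 1 = 2.

2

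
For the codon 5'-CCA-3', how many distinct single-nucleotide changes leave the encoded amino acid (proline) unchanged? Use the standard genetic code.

3

Position 1: none → 0 synonymous.
Position 2: none → 0 synonymous.
Position 3: CCU, CCC, CCG → 3 synonymous.
Total: 0 + 0 + 3 = 3.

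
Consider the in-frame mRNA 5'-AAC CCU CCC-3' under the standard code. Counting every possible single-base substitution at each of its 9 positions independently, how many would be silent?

Codon 1 (AAC, Asn): 1 synonymous substitution.
Codon 2 (CCU, Pro): 3 synonymous substitutions.
Codon 3 (CCC, Pro): 3 synonymous substitutions.
Total: 1 + 3 + 3 = 7.

7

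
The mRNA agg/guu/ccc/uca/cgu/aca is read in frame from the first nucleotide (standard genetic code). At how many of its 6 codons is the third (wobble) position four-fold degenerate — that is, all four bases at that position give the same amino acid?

Codon 1 AGG (Arg): third position 2-fold.
Codon 2 GUU (Val): third position 4-fold.
Codon 3 CCC (Pro): third position 4-fold.
Codon 4 UCA (Ser): third position 4-fold.
Codon 5 CGU (Arg): third position 4-fold.
Codon 6 ACA (Thr): third position 4-fold.
Four-fold degenerate third positions: 5.

5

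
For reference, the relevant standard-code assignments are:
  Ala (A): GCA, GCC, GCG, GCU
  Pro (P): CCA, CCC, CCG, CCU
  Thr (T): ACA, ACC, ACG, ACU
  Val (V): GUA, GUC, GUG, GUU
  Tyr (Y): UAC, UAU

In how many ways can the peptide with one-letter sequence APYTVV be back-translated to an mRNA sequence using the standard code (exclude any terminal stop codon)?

2048

Ala: 4 codons.
Pro: 4 codons.
Tyr: 2 codons.
Thr: 4 codons.
Val: 4 codons.
Val: 4 codons.
4 × 4 × 2 × 4 × 4 × 4 = 2048.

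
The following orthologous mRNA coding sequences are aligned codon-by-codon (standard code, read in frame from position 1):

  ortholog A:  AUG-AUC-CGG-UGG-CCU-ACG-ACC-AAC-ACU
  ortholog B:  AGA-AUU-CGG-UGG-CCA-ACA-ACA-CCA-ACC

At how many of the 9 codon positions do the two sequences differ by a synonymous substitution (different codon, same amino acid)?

Codon 1: AUG Met / AGA Arg — nonsynonymous.
Codon 2: AUC Ile / AUU Ile — synonymous.
Codon 3: CGG Arg / CGG Arg — identical.
Codon 4: UGG Trp / UGG Trp — identical.
Codon 5: CCU Pro / CCA Pro — synonymous.
Codon 6: ACG Thr / ACA Thr — synonymous.
Codon 7: ACC Thr / ACA Thr — synonymous.
Codon 8: AAC Asn / CCA Pro — nonsynonymous.
Codon 9: ACU Thr / ACC Thr — synonymous.
Synonymous differences: 5.

5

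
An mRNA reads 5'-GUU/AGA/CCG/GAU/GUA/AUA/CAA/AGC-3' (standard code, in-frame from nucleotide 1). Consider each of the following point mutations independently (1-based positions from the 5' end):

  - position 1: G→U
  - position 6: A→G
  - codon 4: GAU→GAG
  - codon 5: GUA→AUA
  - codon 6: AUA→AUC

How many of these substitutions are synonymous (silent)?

Codon 1: GUU (Val) → UUU (Phe) — missense.
Codon 2: AGA (Arg) → AGG (Arg) — synonymous.
Codon 4: GAU (Asp) → GAG (Glu) — missense.
Codon 5: GUA (Val) → AUA (Ile) — missense.
Codon 6: AUA (Ile) → AUC (Ile) — synonymous.
Synonymous: 2 of 5.

2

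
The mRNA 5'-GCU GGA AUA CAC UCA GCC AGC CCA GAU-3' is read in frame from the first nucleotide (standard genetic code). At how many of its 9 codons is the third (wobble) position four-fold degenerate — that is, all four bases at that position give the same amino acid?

Codon 1 GCU (Ala): third position 4-fold.
Codon 2 GGA (Gly): third position 4-fold.
Codon 3 AUA (Ile): third position 3-fold.
Codon 4 CAC (His): third position 2-fold.
Codon 5 UCA (Ser): third position 4-fold.
Codon 6 GCC (Ala): third position 4-fold.
Codon 7 AGC (Ser): third position 2-fold.
Codon 8 CCA (Pro): third position 4-fold.
Codon 9 GAU (Asp): third position 2-fold.
Four-fold degenerate third positions: 5.

5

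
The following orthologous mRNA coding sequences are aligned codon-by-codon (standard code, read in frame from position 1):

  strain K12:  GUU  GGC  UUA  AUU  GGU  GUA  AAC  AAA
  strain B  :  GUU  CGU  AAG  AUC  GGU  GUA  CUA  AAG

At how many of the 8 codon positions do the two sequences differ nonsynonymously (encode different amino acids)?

3

Codon 1: GUU Val / GUU Val — identical.
Codon 2: GGC Gly / CGU Arg — nonsynonymous.
Codon 3: UUA Leu / AAG Lys — nonsynonymous.
Codon 4: AUU Ile / AUC Ile — synonymous.
Codon 5: GGU Gly / GGU Gly — identical.
Codon 6: GUA Val / GUA Val — identical.
Codon 7: AAC Asn / CUA Leu — nonsynonymous.
Codon 8: AAA Lys / AAG Lys — synonymous.
Nonsynonymous differences: 3.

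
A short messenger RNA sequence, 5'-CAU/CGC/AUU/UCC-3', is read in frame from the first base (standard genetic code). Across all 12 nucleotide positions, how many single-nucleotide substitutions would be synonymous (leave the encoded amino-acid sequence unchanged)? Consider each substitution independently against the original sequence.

9

Codon 1 (CAU, His): 1 synonymous substitution.
Codon 2 (CGC, Arg): 3 synonymous substitutions.
Codon 3 (AUU, Ile): 2 synonymous substitutions.
Codon 4 (UCC, Ser): 3 synonymous substitutions.
Total: 1 + 3 + 2 + 3 = 9.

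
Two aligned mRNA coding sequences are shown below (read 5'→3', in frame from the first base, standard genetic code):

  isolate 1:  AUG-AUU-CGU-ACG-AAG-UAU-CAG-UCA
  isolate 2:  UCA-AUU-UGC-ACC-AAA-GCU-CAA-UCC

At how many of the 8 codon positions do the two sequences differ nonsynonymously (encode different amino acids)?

3

Codon 1: AUG Met / UCA Ser — nonsynonymous.
Codon 2: AUU Ile / AUU Ile — identical.
Codon 3: CGU Arg / UGC Cys — nonsynonymous.
Codon 4: ACG Thr / ACC Thr — synonymous.
Codon 5: AAG Lys / AAA Lys — synonymous.
Codon 6: UAU Tyr / GCU Ala — nonsynonymous.
Codon 7: CAG Gln / CAA Gln — synonymous.
Codon 8: UCA Ser / UCC Ser — synonymous.
Nonsynonymous differences: 3.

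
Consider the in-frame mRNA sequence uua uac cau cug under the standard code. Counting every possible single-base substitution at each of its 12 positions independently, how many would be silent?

Codon 1 (UUA, Leu): 2 synonymous substitutions.
Codon 2 (UAC, Tyr): 1 synonymous substitution.
Codon 3 (CAU, His): 1 synonymous substitution.
Codon 4 (CUG, Leu): 4 synonymous substitutions.
Total: 2 + 1 + 1 + 4 = 8.

8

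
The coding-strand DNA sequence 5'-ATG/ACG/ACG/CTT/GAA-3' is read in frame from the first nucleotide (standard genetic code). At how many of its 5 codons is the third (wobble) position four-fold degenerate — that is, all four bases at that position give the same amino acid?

Codon 1 ATG (Met): third position 1-fold.
Codon 2 ACG (Thr): third position 4-fold.
Codon 3 ACG (Thr): third position 4-fold.
Codon 4 CTT (Leu): third position 4-fold.
Codon 5 GAA (Glu): third position 2-fold.
Four-fold degenerate third positions: 3.

3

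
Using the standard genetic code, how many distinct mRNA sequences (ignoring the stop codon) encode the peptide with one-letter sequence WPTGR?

384

Trp: 1 codon.
Pro: 4 codons.
Thr: 4 codons.
Gly: 4 codons.
Arg: 6 codons.
1 × 4 × 4 × 4 × 6 = 384.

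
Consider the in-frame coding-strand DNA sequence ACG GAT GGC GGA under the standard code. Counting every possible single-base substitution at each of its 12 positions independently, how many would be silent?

10

Codon 1 (ACG, Thr): 3 synonymous substitutions.
Codon 2 (GAT, Asp): 1 synonymous substitution.
Codon 3 (GGC, Gly): 3 synonymous substitutions.
Codon 4 (GGA, Gly): 3 synonymous substitutions.
Total: 3 + 1 + 3 + 3 = 10.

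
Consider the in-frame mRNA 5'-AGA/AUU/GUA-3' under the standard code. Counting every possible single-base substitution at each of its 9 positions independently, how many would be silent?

Codon 1 (AGA, Arg): 2 synonymous substitutions.
Codon 2 (AUU, Ile): 2 synonymous substitutions.
Codon 3 (GUA, Val): 3 synonymous substitutions.
Total: 2 + 2 + 3 = 7.

7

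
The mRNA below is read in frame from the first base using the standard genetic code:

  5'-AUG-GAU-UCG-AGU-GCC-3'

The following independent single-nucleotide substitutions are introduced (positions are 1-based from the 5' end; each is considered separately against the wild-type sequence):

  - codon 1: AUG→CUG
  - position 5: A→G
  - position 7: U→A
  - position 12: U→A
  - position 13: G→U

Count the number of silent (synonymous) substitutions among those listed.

Codon 1: AUG (Met) → CUG (Leu) — missense.
Codon 2: GAU (Asp) → GGU (Gly) — missense.
Codon 3: UCG (Ser) → ACG (Thr) — missense.
Codon 4: AGU (Ser) → AGA (Arg) — missense.
Codon 5: GCC (Ala) → UCC (Ser) — missense.
Synonymous: 0 of 5.

0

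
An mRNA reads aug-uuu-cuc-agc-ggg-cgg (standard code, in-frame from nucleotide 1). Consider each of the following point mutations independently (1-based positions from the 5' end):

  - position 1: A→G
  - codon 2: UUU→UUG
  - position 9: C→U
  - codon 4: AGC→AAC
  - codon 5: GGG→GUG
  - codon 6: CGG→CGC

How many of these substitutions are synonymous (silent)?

2

Codon 1: AUG (Met) → GUG (Val) — missense.
Codon 2: UUU (Phe) → UUG (Leu) — missense.
Codon 3: CUC (Leu) → CUU (Leu) — synonymous.
Codon 4: AGC (Ser) → AAC (Asn) — missense.
Codon 5: GGG (Gly) → GUG (Val) — missense.
Codon 6: CGG (Arg) → CGC (Arg) — synonymous.
Synonymous: 2 of 6.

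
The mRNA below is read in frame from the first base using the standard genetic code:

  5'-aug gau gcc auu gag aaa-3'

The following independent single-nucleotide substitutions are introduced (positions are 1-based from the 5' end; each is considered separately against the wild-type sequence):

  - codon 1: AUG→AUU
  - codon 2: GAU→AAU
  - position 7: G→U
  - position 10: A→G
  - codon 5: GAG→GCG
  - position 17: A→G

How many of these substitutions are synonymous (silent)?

0

Codon 1: AUG (Met) → AUU (Ile) — missense.
Codon 2: GAU (Asp) → AAU (Asn) — missense.
Codon 3: GCC (Ala) → UCC (Ser) — missense.
Codon 4: AUU (Ile) → GUU (Val) — missense.
Codon 5: GAG (Glu) → GCG (Ala) — missense.
Codon 6: AAA (Lys) → AGA (Arg) — missense.
Synonymous: 0 of 6.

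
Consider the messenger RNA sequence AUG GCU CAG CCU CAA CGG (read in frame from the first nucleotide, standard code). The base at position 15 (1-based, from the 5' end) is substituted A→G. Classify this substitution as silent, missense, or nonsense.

Position 15 falls in codon 5: CAA → Gln.
After the substitution the codon is CAG → Gln.
Both encode Gln, so the change is synonymous.

silent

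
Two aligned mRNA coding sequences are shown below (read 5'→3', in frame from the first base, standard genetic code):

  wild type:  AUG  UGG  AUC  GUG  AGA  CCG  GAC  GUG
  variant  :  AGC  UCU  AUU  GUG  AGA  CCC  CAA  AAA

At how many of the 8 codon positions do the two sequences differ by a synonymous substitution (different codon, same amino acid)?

Codon 1: AUG Met / AGC Ser — nonsynonymous.
Codon 2: UGG Trp / UCU Ser — nonsynonymous.
Codon 3: AUC Ile / AUU Ile — synonymous.
Codon 4: GUG Val / GUG Val — identical.
Codon 5: AGA Arg / AGA Arg — identical.
Codon 6: CCG Pro / CCC Pro — synonymous.
Codon 7: GAC Asp / CAA Gln — nonsynonymous.
Codon 8: GUG Val / AAA Lys — nonsynonymous.
Synonymous differences: 2.

2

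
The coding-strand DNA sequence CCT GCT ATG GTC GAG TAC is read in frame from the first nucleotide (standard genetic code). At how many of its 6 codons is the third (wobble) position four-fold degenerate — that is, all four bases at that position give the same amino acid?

3

Codon 1 CCT (Pro): third position 4-fold.
Codon 2 GCT (Ala): third position 4-fold.
Codon 3 ATG (Met): third position 1-fold.
Codon 4 GTC (Val): third position 4-fold.
Codon 5 GAG (Glu): third position 2-fold.
Codon 6 TAC (Tyr): third position 2-fold.
Four-fold degenerate third positions: 3.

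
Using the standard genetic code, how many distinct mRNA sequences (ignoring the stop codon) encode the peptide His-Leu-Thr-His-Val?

384

His: 2 codons.
Leu: 6 codons.
Thr: 4 codons.
His: 2 codons.
Val: 4 codons.
2 × 6 × 4 × 2 × 4 = 384.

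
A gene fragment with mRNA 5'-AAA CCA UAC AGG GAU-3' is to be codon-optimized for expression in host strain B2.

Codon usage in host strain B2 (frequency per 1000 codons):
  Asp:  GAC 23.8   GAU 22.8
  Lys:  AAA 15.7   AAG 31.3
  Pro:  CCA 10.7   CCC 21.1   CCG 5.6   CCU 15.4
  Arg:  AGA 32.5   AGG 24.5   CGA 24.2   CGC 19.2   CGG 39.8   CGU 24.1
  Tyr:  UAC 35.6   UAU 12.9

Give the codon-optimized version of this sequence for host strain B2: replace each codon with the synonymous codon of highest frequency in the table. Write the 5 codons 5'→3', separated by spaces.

Codon 1 (Lys): best is AAG at 31.3.
Codon 2 (Pro): best is CCC at 21.1.
Codon 3 (Tyr): best is UAC at 35.6.
Codon 4 (Arg): best is CGG at 39.8.
Codon 5 (Asp): best is GAC at 23.8.

AAG CCC UAC CGG GAC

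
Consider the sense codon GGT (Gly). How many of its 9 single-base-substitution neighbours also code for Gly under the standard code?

3

Position 1: none → 0 synonymous.
Position 2: none → 0 synonymous.
Position 3: GGC, GGA, GGG → 3 synonymous.
Total: 0 + 0 + 3 = 3.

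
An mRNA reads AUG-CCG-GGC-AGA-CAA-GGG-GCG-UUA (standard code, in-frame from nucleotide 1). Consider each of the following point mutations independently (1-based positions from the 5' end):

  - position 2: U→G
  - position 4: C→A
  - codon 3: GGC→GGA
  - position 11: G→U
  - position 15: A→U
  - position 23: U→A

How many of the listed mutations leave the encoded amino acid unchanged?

1

Codon 1: AUG (Met) → AGG (Arg) — missense.
Codon 2: CCG (Pro) → ACG (Thr) — missense.
Codon 3: GGC (Gly) → GGA (Gly) — synonymous.
Codon 4: AGA (Arg) → AUA (Ile) — missense.
Codon 5: CAA (Gln) → CAU (His) — missense.
Codon 8: UUA (Leu) → UAA (Stop) — nonsense.
Synonymous: 1 of 6.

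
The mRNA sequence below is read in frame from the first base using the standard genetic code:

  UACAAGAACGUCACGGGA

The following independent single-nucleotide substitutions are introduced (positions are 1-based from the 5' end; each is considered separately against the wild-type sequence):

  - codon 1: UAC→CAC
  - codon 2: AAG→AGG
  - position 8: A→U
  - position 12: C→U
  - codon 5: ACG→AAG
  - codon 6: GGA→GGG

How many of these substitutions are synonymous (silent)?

Codon 1: UAC (Tyr) → CAC (His) — missense.
Codon 2: AAG (Lys) → AGG (Arg) — missense.
Codon 3: AAC (Asn) → AUC (Ile) — missense.
Codon 4: GUC (Val) → GUU (Val) — synonymous.
Codon 5: ACG (Thr) → AAG (Lys) — missense.
Codon 6: GGA (Gly) → GGG (Gly) — synonymous.
Synonymous: 2 of 6.

2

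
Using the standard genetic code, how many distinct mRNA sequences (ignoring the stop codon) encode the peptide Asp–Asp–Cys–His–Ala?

Asp: 2 codons.
Asp: 2 codons.
Cys: 2 codons.
His: 2 codons.
Ala: 4 codons.
2 × 2 × 2 × 2 × 4 = 64.

64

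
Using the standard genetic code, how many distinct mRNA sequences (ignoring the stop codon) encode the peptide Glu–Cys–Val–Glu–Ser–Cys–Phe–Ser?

Glu: 2 codons.
Cys: 2 codons.
Val: 4 codons.
Glu: 2 codons.
Ser: 6 codons.
Cys: 2 codons.
Phe: 2 codons.
Ser: 6 codons.
2 × 2 × 4 × 2 × 6 × 2 × 2 × 6 = 4608.

4608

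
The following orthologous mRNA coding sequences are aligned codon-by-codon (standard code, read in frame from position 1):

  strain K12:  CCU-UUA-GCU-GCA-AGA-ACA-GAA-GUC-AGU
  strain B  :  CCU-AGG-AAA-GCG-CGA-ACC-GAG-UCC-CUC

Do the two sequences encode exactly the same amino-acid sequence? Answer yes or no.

no

Codon 1: CCU Pro / CCU Pro — identical.
Codon 2: UUA Leu / AGG Arg — nonsynonymous.
Codon 3: GCU Ala / AAA Lys — nonsynonymous.
Codon 4: GCA Ala / GCG Ala — synonymous.
Codon 5: AGA Arg / CGA Arg — synonymous.
Codon 6: ACA Thr / ACC Thr — synonymous.
Codon 7: GAA Glu / GAG Glu — synonymous.
Codon 8: GUC Val / UCC Ser — nonsynonymous.
Codon 9: AGU Ser / CUC Leu — nonsynonymous.
Nonsynonymous differences: 4 → different protein.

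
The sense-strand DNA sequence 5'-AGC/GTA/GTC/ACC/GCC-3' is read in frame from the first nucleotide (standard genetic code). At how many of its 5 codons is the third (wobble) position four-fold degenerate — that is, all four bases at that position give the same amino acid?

4

Codon 1 AGC (Ser): third position 2-fold.
Codon 2 GTA (Val): third position 4-fold.
Codon 3 GTC (Val): third position 4-fold.
Codon 4 ACC (Thr): third position 4-fold.
Codon 5 GCC (Ala): third position 4-fold.
Four-fold degenerate third positions: 4.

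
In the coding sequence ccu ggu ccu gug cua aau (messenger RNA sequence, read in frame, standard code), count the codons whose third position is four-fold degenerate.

5

Codon 1 CCU (Pro): third position 4-fold.
Codon 2 GGU (Gly): third position 4-fold.
Codon 3 CCU (Pro): third position 4-fold.
Codon 4 GUG (Val): third position 4-fold.
Codon 5 CUA (Leu): third position 4-fold.
Codon 6 AAU (Asn): third position 2-fold.
Four-fold degenerate third positions: 5.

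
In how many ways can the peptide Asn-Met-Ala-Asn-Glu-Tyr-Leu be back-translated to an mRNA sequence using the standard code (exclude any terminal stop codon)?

384

Asn: 2 codons.
Met: 1 codon.
Ala: 4 codons.
Asn: 2 codons.
Glu: 2 codons.
Tyr: 2 codons.
Leu: 6 codons.
2 × 1 × 4 × 2 × 2 × 2 × 6 = 384.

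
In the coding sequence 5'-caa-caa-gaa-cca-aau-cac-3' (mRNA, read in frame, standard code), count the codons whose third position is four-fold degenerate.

Codon 1 CAA (Gln): third position 2-fold.
Codon 2 CAA (Gln): third position 2-fold.
Codon 3 GAA (Glu): third position 2-fold.
Codon 4 CCA (Pro): third position 4-fold.
Codon 5 AAU (Asn): third position 2-fold.
Codon 6 CAC (His): third position 2-fold.
Four-fold degenerate third positions: 1.

1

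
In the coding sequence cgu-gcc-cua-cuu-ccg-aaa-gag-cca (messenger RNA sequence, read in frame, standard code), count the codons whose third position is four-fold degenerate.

Codon 1 CGU (Arg): third position 4-fold.
Codon 2 GCC (Ala): third position 4-fold.
Codon 3 CUA (Leu): third position 4-fold.
Codon 4 CUU (Leu): third position 4-fold.
Codon 5 CCG (Pro): third position 4-fold.
Codon 6 AAA (Lys): third position 2-fold.
Codon 7 GAG (Glu): third position 2-fold.
Codon 8 CCA (Pro): third position 4-fold.
Four-fold degenerate third positions: 6.

6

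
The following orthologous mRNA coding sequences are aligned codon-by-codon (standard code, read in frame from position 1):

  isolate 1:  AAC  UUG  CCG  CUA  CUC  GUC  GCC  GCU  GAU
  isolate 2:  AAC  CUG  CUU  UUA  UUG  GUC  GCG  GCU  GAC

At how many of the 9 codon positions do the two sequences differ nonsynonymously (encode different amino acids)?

Codon 1: AAC Asn / AAC Asn — identical.
Codon 2: UUG Leu / CUG Leu — synonymous.
Codon 3: CCG Pro / CUU Leu — nonsynonymous.
Codon 4: CUA Leu / UUA Leu — synonymous.
Codon 5: CUC Leu / UUG Leu — synonymous.
Codon 6: GUC Val / GUC Val — identical.
Codon 7: GCC Ala / GCG Ala — synonymous.
Codon 8: GCU Ala / GCU Ala — identical.
Codon 9: GAU Asp / GAC Asp — synonymous.
Nonsynonymous differences: 1.

1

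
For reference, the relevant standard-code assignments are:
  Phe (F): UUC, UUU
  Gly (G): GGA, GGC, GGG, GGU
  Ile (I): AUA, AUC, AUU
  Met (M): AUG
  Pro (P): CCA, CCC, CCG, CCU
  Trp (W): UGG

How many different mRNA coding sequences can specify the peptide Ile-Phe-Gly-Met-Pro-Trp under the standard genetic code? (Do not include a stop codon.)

96

Ile: 3 codons.
Phe: 2 codons.
Gly: 4 codons.
Met: 1 codon.
Pro: 4 codons.
Trp: 1 codon.
3 × 2 × 4 × 1 × 4 × 1 = 96.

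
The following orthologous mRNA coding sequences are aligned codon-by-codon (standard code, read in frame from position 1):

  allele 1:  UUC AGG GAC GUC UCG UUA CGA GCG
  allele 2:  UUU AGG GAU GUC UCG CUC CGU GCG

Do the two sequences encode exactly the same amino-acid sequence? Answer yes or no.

Codon 1: UUC Phe / UUU Phe — synonymous.
Codon 2: AGG Arg / AGG Arg — identical.
Codon 3: GAC Asp / GAU Asp — synonymous.
Codon 4: GUC Val / GUC Val — identical.
Codon 5: UCG Ser / UCG Ser — identical.
Codon 6: UUA Leu / CUC Leu — synonymous.
Codon 7: CGA Arg / CGU Arg — synonymous.
Codon 8: GCG Ala / GCG Ala — identical.
Nonsynonymous differences: 0 → same protein.

yes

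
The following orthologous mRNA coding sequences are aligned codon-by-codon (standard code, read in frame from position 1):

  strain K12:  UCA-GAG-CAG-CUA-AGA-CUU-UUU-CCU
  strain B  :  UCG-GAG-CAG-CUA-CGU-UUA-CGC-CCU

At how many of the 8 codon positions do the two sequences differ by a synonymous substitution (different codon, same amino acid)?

Codon 1: UCA Ser / UCG Ser — synonymous.
Codon 2: GAG Glu / GAG Glu — identical.
Codon 3: CAG Gln / CAG Gln — identical.
Codon 4: CUA Leu / CUA Leu — identical.
Codon 5: AGA Arg / CGU Arg — synonymous.
Codon 6: CUU Leu / UUA Leu — synonymous.
Codon 7: UUU Phe / CGC Arg — nonsynonymous.
Codon 8: CCU Pro / CCU Pro — identical.
Synonymous differences: 3.

3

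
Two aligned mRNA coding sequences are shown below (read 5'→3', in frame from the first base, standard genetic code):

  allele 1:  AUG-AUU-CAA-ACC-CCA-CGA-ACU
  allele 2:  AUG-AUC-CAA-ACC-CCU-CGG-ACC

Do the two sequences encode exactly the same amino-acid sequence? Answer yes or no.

Codon 1: AUG Met / AUG Met — identical.
Codon 2: AUU Ile / AUC Ile — synonymous.
Codon 3: CAA Gln / CAA Gln — identical.
Codon 4: ACC Thr / ACC Thr — identical.
Codon 5: CCA Pro / CCU Pro — synonymous.
Codon 6: CGA Arg / CGG Arg — synonymous.
Codon 7: ACU Thr / ACC Thr — synonymous.
Nonsynonymous differences: 0 → same protein.

yes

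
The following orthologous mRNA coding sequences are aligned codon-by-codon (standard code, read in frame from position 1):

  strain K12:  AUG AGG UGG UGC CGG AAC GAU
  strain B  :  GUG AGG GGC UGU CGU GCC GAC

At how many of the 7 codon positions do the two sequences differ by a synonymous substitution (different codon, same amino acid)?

3

Codon 1: AUG Met / GUG Val — nonsynonymous.
Codon 2: AGG Arg / AGG Arg — identical.
Codon 3: UGG Trp / GGC Gly — nonsynonymous.
Codon 4: UGC Cys / UGU Cys — synonymous.
Codon 5: CGG Arg / CGU Arg — synonymous.
Codon 6: AAC Asn / GCC Ala — nonsynonymous.
Codon 7: GAU Asp / GAC Asp — synonymous.
Synonymous differences: 3.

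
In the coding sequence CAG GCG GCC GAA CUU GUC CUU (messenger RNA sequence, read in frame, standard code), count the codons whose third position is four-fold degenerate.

5

Codon 1 CAG (Gln): third position 2-fold.
Codon 2 GCG (Ala): third position 4-fold.
Codon 3 GCC (Ala): third position 4-fold.
Codon 4 GAA (Glu): third position 2-fold.
Codon 5 CUU (Leu): third position 4-fold.
Codon 6 GUC (Val): third position 4-fold.
Codon 7 CUU (Leu): third position 4-fold.
Four-fold degenerate third positions: 5.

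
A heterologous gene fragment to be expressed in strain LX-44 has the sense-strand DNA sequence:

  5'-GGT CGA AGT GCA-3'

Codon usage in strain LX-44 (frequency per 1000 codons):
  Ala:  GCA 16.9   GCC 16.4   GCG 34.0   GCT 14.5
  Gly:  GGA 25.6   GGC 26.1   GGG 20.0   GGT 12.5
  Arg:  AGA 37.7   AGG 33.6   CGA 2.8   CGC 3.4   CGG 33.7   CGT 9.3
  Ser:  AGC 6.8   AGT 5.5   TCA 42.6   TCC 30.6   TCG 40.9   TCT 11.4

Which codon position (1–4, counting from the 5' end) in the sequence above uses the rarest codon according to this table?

Codon 1 GGT (Gly): 12.5 per 1000.
Codon 2 CGA (Arg): 2.8 per 1000.
Codon 3 AGT (Ser): 5.5 per 1000.
Codon 4 GCA (Ala): 16.9 per 1000.
Lowest frequency is 2.8 at codon 2.

2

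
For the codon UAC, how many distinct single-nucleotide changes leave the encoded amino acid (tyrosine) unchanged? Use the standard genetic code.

Position 1: none → 0 synonymous.
Position 2: none → 0 synonymous.
Position 3: UAU → 1 synonymous.
Total: 0 + 0 + 1 = 1.

1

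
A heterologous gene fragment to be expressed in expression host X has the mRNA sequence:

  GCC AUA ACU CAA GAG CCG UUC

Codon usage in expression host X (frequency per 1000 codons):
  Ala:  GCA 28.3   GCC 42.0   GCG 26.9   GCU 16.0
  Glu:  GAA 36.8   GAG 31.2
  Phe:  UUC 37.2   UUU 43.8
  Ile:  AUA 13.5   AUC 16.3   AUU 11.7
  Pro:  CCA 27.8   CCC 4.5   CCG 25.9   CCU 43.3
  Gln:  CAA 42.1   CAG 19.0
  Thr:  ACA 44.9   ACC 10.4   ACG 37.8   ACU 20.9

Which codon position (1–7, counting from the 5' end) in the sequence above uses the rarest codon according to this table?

Codon 1 GCC (Ala): 42.0 per 1000.
Codon 2 AUA (Ile): 13.5 per 1000.
Codon 3 ACU (Thr): 20.9 per 1000.
Codon 4 CAA (Gln): 42.1 per 1000.
Codon 5 GAG (Glu): 31.2 per 1000.
Codon 6 CCG (Pro): 25.9 per 1000.
Codon 7 UUC (Phe): 37.2 per 1000.
Lowest frequency is 13.5 at codon 2.

2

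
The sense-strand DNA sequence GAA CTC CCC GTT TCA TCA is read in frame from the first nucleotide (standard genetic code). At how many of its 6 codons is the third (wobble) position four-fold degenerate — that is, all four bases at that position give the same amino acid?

5

Codon 1 GAA (Glu): third position 2-fold.
Codon 2 CTC (Leu): third position 4-fold.
Codon 3 CCC (Pro): third position 4-fold.
Codon 4 GTT (Val): third position 4-fold.
Codon 5 TCA (Ser): third position 4-fold.
Codon 6 TCA (Ser): third position 4-fold.
Four-fold degenerate third positions: 5.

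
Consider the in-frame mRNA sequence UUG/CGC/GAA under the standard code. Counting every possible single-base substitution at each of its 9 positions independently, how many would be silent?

6

Codon 1 (UUG, Leu): 2 synonymous substitutions.
Codon 2 (CGC, Arg): 3 synonymous substitutions.
Codon 3 (GAA, Glu): 1 synonymous substitution.
Total: 2 + 3 + 1 = 6.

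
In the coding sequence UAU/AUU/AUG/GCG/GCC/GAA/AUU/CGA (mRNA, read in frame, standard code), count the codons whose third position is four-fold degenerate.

3

Codon 1 UAU (Tyr): third position 2-fold.
Codon 2 AUU (Ile): third position 3-fold.
Codon 3 AUG (Met): third position 1-fold.
Codon 4 GCG (Ala): third position 4-fold.
Codon 5 GCC (Ala): third position 4-fold.
Codon 6 GAA (Glu): third position 2-fold.
Codon 7 AUU (Ile): third position 3-fold.
Codon 8 CGA (Arg): third position 4-fold.
Four-fold degenerate third positions: 3.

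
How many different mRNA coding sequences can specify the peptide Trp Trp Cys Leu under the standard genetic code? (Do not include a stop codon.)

12

Trp: 1 codon.
Trp: 1 codon.
Cys: 2 codons.
Leu: 6 codons.
1 × 1 × 2 × 6 = 12.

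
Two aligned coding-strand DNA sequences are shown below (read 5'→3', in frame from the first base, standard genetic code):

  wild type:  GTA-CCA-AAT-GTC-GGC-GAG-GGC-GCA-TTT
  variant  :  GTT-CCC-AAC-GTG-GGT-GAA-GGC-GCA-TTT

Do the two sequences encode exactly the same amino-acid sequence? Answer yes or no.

Codon 1: GTA Val / GTT Val — synonymous.
Codon 2: CCA Pro / CCC Pro — synonymous.
Codon 3: AAT Asn / AAC Asn — synonymous.
Codon 4: GTC Val / GTG Val — synonymous.
Codon 5: GGC Gly / GGT Gly — synonymous.
Codon 6: GAG Glu / GAA Glu — synonymous.
Codon 7: GGC Gly / GGC Gly — identical.
Codon 8: GCA Ala / GCA Ala — identical.
Codon 9: TTT Phe / TTT Phe — identical.
Nonsynonymous differences: 0 → same protein.

yes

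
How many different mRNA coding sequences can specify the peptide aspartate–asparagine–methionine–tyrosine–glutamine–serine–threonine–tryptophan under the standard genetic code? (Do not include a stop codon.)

Asp: 2 codons.
Asn: 2 codons.
Met: 1 codon.
Tyr: 2 codons.
Gln: 2 codons.
Ser: 6 codons.
Thr: 4 codons.
Trp: 1 codon.
2 × 2 × 1 × 2 × 2 × 6 × 4 × 1 = 384.

384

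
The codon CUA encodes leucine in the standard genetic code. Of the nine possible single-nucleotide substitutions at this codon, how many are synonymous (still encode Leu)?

4

Position 1: UUA → 1 synonymous.
Position 2: none → 0 synonymous.
Position 3: CUU, CUC, CUG → 3 synonymous.
Total: 1 + 0 + 3 = 4.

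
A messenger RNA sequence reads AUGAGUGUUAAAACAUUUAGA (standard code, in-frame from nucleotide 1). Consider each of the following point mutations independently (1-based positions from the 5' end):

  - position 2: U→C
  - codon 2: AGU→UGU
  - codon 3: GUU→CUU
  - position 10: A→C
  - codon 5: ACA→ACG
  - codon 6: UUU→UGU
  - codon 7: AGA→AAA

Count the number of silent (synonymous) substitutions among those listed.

1

Codon 1: AUG (Met) → ACG (Thr) — missense.
Codon 2: AGU (Ser) → UGU (Cys) — missense.
Codon 3: GUU (Val) → CUU (Leu) — missense.
Codon 4: AAA (Lys) → CAA (Gln) — missense.
Codon 5: ACA (Thr) → ACG (Thr) — synonymous.
Codon 6: UUU (Phe) → UGU (Cys) — missense.
Codon 7: AGA (Arg) → AAA (Lys) — missense.
Synonymous: 1 of 7.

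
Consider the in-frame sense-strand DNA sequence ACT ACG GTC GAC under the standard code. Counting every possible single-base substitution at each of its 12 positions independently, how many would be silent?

Codon 1 (ACT, Thr): 3 synonymous substitutions.
Codon 2 (ACG, Thr): 3 synonymous substitutions.
Codon 3 (GTC, Val): 3 synonymous substitutions.
Codon 4 (GAC, Asp): 1 synonymous substitution.
Total: 3 + 3 + 3 + 1 = 10.

10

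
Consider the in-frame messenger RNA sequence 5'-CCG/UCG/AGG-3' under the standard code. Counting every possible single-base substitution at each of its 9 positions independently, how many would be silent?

Codon 1 (CCG, Pro): 3 synonymous substitutions.
Codon 2 (UCG, Ser): 3 synonymous substitutions.
Codon 3 (AGG, Arg): 2 synonymous substitutions.
Total: 3 + 3 + 2 = 8.

8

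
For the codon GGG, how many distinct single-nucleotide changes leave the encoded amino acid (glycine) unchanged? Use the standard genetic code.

3

Position 1: none → 0 synonymous.
Position 2: none → 0 synonymous.
Position 3: GGU, GGC, GGA → 3 synonymous.
Total: 0 + 0 + 3 = 3.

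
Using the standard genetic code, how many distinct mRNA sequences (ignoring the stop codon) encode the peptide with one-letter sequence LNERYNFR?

Leu: 6 codons.
Asn: 2 codons.
Glu: 2 codons.
Arg: 6 codons.
Tyr: 2 codons.
Asn: 2 codons.
Phe: 2 codons.
Arg: 6 codons.
6 × 2 × 2 × 6 × 2 × 2 × 2 × 6 = 6912.

6912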